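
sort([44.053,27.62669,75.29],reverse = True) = [75.29,44.053,27.62669]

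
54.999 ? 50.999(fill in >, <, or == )>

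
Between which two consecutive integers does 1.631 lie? 1 and 2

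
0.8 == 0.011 False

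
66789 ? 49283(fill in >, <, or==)>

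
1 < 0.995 False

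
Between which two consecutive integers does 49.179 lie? 49 and 50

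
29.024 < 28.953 False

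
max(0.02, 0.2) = 0.2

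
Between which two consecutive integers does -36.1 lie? -37 and -36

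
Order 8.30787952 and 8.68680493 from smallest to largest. 8.30787952, 8.68680493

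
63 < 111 True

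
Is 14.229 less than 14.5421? Yes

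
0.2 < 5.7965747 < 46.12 True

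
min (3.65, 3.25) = 3.25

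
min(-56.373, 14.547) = -56.373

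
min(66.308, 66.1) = 66.1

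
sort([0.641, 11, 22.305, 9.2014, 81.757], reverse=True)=[81.757, 22.305, 11, 9.2014, 0.641]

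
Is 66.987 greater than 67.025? No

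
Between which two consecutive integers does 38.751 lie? 38 and 39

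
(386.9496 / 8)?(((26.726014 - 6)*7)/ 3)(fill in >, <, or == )>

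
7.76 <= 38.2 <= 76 True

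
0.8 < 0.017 False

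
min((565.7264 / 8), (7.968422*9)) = 70.7158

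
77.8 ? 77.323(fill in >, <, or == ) >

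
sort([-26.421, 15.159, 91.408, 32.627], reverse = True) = [91.408, 32.627, 15.159, -26.421]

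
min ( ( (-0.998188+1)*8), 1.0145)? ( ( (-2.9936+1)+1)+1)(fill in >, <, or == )>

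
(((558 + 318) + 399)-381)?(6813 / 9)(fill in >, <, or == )>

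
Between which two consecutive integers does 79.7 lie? 79 and 80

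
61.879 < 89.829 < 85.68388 False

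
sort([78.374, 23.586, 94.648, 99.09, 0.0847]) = [0.0847, 23.586, 78.374, 94.648, 99.09]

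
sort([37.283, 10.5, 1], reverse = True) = [37.283, 10.5, 1]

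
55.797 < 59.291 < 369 True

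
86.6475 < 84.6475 False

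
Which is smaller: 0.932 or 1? 0.932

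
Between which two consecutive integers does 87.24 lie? 87 and 88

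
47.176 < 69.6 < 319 True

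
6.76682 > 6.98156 False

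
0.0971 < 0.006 False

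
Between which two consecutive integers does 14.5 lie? 14 and 15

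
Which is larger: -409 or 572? 572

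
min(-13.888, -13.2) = -13.888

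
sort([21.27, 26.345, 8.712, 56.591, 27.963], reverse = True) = [56.591, 27.963, 26.345, 21.27, 8.712]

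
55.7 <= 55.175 False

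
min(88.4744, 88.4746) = 88.4744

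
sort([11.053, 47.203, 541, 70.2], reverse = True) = [541, 70.2, 47.203, 11.053]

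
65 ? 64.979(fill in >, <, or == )>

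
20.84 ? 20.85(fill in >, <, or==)<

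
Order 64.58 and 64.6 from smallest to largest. 64.58, 64.6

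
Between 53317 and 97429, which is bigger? 97429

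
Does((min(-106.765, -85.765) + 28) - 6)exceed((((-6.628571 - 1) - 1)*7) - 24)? No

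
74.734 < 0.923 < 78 False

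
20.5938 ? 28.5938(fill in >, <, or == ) <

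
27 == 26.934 False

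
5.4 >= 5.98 False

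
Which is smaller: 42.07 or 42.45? 42.07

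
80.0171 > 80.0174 False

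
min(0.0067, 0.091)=0.0067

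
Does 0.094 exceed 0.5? No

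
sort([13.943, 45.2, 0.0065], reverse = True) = [45.2, 13.943, 0.0065]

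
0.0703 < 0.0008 False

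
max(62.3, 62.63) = 62.63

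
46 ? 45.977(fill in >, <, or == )>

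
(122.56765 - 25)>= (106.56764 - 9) True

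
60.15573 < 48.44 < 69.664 False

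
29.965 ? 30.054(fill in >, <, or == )<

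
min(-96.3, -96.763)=-96.763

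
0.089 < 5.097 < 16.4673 True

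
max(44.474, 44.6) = 44.6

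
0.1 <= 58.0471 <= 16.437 False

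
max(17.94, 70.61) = 70.61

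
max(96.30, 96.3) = 96.3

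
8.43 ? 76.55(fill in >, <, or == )<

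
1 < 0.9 False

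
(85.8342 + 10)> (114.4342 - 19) True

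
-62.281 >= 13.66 False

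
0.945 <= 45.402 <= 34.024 False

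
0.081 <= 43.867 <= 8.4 False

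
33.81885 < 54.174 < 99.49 True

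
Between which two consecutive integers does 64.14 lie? 64 and 65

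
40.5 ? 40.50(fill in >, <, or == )==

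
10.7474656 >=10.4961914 True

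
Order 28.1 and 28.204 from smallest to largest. 28.1, 28.204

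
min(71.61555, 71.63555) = 71.61555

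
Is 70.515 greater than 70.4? Yes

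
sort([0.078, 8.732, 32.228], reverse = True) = [32.228, 8.732, 0.078]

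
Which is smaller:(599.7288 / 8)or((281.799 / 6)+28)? (599.7288 / 8)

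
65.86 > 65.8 True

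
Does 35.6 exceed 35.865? No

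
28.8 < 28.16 False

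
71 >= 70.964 True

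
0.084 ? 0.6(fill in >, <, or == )<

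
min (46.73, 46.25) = 46.25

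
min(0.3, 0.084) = 0.084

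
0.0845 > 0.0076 True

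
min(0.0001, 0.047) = 0.0001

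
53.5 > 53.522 False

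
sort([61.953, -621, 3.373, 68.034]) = [-621, 3.373, 61.953, 68.034]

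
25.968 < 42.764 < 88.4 True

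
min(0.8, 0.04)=0.04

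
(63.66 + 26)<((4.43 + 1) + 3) False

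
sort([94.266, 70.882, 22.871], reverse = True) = [94.266, 70.882, 22.871]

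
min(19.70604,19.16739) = 19.16739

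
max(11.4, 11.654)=11.654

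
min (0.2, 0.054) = 0.054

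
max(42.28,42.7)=42.7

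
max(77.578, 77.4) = 77.578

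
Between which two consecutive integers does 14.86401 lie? 14 and 15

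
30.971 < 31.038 True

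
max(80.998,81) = 81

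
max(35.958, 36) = 36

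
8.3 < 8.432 True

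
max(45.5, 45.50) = 45.50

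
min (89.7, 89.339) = 89.339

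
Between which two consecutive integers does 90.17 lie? 90 and 91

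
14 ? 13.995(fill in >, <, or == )>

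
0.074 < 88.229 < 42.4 False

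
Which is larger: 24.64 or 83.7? 83.7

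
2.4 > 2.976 False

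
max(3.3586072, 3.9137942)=3.9137942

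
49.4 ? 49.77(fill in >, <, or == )<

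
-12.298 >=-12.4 True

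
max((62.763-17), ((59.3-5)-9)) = 45.763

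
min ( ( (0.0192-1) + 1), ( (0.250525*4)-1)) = 0.0021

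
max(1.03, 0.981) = 1.03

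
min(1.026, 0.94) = 0.94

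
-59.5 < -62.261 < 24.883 False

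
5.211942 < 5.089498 False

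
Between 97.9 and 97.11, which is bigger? 97.9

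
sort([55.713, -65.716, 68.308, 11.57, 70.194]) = [-65.716, 11.57, 55.713, 68.308, 70.194]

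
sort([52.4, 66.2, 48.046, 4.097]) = [4.097, 48.046, 52.4, 66.2]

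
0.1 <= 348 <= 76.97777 False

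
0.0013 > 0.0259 False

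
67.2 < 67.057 False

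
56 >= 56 True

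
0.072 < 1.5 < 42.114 True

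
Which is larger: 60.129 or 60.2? 60.2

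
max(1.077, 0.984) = 1.077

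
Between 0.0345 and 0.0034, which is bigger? 0.0345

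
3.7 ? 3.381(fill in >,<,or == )>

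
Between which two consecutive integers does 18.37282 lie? 18 and 19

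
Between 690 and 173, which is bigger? 690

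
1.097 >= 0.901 True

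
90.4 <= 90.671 True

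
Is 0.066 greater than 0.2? No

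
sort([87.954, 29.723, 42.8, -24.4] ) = [-24.4, 29.723, 42.8, 87.954]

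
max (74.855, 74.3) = 74.855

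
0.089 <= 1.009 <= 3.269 True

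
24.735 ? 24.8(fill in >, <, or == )<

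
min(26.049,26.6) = 26.049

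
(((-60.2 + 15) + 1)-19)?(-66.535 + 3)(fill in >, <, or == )>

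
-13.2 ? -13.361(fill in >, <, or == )>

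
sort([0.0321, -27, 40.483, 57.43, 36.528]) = [-27, 0.0321, 36.528, 40.483, 57.43]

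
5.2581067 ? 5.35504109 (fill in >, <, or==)<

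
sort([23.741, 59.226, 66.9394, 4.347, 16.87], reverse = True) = [66.9394, 59.226, 23.741, 16.87, 4.347]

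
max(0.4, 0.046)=0.4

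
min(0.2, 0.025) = 0.025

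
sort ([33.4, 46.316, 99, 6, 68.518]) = [6, 33.4, 46.316, 68.518, 99]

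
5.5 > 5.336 True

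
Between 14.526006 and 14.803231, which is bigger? 14.803231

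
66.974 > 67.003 False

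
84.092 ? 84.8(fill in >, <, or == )<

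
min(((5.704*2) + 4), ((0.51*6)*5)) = 15.3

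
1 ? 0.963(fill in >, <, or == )>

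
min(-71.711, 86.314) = -71.711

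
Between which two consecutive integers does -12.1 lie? -13 and -12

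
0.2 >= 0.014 True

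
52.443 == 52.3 False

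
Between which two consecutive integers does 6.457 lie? 6 and 7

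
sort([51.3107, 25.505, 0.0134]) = [0.0134, 25.505, 51.3107]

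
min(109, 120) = 109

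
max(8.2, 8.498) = 8.498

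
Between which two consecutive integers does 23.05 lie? 23 and 24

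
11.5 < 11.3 False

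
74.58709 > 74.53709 True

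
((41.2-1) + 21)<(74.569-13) True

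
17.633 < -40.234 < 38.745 False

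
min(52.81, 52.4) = 52.4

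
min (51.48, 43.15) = 43.15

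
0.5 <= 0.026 False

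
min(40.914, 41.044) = 40.914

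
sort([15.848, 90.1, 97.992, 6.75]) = [6.75, 15.848, 90.1, 97.992]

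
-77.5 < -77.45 True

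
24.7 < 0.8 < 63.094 False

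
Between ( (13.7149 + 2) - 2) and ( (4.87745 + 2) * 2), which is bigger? ( (4.87745 + 2) * 2)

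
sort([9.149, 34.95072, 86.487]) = [9.149, 34.95072, 86.487]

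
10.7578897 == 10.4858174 False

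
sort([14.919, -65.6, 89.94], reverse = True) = [89.94, 14.919, -65.6]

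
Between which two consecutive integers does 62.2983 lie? 62 and 63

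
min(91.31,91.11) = 91.11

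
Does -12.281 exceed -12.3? Yes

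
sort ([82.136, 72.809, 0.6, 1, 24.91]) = [0.6, 1, 24.91, 72.809, 82.136]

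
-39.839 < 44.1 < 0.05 False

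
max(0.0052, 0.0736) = 0.0736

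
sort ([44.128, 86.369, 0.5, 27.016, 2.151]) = [0.5, 2.151, 27.016, 44.128, 86.369]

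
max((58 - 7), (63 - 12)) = 51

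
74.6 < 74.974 True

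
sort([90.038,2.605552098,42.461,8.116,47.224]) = [2.605552098,8.116,42.461,47.224,90.038]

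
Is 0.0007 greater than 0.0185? No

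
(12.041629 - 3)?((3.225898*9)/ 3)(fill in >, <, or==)<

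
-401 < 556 True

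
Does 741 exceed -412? Yes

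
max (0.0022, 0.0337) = 0.0337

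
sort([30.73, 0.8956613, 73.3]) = [0.8956613, 30.73, 73.3]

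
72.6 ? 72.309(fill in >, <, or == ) >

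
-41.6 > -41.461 False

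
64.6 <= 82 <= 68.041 False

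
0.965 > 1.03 False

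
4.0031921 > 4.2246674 False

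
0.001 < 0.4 True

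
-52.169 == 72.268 False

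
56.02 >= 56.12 False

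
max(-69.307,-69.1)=-69.1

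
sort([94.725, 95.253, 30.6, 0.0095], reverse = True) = [95.253, 94.725, 30.6, 0.0095]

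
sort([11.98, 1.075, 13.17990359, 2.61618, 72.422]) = [1.075, 2.61618, 11.98, 13.17990359, 72.422]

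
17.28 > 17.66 False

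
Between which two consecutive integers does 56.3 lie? 56 and 57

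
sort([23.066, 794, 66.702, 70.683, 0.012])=[0.012, 23.066, 66.702, 70.683, 794]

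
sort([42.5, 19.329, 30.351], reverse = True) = [42.5, 30.351, 19.329]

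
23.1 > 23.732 False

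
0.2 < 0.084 False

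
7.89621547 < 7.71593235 False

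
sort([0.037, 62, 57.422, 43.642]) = [0.037, 43.642, 57.422, 62]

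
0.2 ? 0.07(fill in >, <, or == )>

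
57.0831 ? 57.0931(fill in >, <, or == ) <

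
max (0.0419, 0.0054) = 0.0419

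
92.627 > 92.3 True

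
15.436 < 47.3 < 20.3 False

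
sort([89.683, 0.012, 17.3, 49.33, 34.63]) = [0.012, 17.3, 34.63, 49.33, 89.683]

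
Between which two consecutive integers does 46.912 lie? 46 and 47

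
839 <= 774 False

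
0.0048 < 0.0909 True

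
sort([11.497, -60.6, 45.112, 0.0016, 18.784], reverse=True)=[45.112, 18.784, 11.497, 0.0016, -60.6]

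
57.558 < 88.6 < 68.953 False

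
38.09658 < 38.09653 False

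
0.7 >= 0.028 True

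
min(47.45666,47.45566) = 47.45566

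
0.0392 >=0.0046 True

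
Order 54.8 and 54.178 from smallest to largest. 54.178, 54.8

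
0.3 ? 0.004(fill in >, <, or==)>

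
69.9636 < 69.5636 False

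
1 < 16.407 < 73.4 True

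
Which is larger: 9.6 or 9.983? 9.983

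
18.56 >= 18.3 True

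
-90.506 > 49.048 False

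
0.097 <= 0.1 True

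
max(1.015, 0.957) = 1.015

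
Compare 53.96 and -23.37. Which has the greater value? 53.96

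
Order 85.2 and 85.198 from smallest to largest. 85.198, 85.2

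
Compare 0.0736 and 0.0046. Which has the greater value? 0.0736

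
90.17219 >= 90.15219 True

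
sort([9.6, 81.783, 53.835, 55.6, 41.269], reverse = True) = [81.783, 55.6, 53.835, 41.269, 9.6]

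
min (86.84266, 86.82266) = 86.82266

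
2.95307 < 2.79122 False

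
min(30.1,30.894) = 30.1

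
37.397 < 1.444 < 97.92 False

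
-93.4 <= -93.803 False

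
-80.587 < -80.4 True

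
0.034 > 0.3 False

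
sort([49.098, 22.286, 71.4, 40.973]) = [22.286, 40.973, 49.098, 71.4]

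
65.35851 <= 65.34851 False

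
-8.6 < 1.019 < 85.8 True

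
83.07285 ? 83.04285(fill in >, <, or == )>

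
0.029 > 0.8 False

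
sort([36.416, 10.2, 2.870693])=[2.870693, 10.2, 36.416]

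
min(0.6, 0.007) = 0.007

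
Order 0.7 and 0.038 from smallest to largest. 0.038, 0.7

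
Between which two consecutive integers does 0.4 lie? 0 and 1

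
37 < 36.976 False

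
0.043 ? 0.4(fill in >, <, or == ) <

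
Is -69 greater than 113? No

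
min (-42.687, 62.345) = -42.687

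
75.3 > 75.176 True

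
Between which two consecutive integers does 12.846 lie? 12 and 13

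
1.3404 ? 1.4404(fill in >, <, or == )<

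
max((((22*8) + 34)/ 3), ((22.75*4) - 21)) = 70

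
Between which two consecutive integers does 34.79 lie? 34 and 35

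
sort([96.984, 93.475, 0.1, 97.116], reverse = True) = [97.116, 96.984, 93.475, 0.1]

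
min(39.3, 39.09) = 39.09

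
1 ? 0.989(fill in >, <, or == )>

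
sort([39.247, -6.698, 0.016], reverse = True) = [39.247, 0.016, -6.698]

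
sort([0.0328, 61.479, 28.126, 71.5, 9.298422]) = [0.0328, 9.298422, 28.126, 61.479, 71.5]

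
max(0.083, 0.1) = 0.1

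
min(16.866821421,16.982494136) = 16.866821421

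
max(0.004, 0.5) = 0.5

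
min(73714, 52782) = 52782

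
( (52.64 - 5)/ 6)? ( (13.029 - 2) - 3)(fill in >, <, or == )<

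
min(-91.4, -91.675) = -91.675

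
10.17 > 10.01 True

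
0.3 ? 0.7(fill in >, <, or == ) <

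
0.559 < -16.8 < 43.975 False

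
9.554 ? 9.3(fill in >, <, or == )>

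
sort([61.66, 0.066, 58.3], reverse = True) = [61.66, 58.3, 0.066]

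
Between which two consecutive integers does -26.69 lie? -27 and -26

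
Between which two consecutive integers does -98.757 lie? -99 and -98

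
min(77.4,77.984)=77.4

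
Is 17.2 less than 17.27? Yes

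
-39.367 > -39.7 True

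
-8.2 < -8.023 True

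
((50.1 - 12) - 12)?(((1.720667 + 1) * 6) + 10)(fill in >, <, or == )<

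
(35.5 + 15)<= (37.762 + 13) True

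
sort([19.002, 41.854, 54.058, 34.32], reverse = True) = [54.058, 41.854, 34.32, 19.002]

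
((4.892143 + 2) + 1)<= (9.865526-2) False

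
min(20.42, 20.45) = 20.42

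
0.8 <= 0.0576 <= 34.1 False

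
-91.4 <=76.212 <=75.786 False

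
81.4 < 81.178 False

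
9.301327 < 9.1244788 False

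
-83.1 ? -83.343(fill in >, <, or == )>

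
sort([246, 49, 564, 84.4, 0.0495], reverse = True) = [564, 246, 84.4, 49, 0.0495]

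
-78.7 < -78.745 False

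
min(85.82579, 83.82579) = 83.82579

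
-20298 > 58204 False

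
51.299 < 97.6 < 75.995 False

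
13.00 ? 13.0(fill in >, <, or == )==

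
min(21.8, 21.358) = 21.358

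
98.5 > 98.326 True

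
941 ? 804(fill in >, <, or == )>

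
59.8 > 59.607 True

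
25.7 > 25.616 True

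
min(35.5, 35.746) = 35.5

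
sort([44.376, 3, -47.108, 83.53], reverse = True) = [83.53, 44.376, 3, -47.108]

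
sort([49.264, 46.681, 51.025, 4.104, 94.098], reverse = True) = [94.098, 51.025, 49.264, 46.681, 4.104]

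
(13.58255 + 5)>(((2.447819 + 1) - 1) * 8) False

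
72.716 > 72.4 True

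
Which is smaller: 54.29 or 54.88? 54.29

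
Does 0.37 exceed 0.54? No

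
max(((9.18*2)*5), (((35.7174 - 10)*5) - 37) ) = 91.8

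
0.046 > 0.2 False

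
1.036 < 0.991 False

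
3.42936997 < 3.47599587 True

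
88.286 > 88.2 True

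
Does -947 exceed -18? No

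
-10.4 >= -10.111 False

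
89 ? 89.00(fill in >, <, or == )==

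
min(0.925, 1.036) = 0.925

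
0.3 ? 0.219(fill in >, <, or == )>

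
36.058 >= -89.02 True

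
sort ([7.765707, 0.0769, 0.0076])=[0.0076, 0.0769, 7.765707]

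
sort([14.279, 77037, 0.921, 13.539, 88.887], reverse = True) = [77037, 88.887, 14.279, 13.539, 0.921]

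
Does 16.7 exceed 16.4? Yes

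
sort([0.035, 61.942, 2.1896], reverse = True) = [61.942, 2.1896, 0.035]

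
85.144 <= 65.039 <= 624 False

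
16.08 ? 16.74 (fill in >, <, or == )<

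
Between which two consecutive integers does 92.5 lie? 92 and 93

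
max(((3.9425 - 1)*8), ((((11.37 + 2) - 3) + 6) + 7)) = 23.54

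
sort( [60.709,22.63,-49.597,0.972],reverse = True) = [60.709,22.63,0.972,-49.597]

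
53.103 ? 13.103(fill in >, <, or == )>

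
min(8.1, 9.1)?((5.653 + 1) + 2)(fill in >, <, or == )<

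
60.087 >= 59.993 True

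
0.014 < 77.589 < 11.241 False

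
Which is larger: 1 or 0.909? 1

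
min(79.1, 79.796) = 79.1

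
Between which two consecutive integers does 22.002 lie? 22 and 23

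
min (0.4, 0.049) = 0.049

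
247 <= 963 True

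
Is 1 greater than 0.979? Yes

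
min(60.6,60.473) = 60.473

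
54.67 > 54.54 True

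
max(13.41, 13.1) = 13.41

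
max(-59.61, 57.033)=57.033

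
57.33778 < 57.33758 False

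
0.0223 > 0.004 True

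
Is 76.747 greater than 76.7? Yes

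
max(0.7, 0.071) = 0.7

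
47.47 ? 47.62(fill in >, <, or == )<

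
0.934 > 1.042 False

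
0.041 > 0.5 False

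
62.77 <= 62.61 False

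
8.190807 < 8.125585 False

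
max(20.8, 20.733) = 20.8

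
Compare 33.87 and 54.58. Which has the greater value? 54.58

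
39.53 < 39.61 True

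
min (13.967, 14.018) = 13.967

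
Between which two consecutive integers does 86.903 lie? 86 and 87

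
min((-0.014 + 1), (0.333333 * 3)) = 0.986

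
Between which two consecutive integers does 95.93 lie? 95 and 96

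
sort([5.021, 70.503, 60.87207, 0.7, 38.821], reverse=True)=[70.503, 60.87207, 38.821, 5.021, 0.7]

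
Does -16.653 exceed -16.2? No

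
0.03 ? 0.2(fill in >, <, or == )<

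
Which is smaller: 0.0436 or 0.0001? 0.0001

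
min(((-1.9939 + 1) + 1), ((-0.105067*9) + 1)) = 0.0061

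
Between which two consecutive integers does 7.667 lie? 7 and 8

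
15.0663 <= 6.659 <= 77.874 False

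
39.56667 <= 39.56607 False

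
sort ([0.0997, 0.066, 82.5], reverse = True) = [82.5, 0.0997, 0.066]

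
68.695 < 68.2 False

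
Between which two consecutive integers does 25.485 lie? 25 and 26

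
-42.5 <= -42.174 True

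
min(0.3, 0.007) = 0.007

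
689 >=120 True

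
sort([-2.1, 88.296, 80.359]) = [-2.1, 80.359, 88.296]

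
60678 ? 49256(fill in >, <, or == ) >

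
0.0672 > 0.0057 True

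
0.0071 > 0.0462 False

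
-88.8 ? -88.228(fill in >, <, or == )<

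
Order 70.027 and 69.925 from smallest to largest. 69.925, 70.027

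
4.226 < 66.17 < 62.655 False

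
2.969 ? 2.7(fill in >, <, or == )>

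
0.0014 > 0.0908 False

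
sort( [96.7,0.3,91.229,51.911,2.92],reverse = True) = [96.7,91.229,51.911,2.92,0.3]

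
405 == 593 False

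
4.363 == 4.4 False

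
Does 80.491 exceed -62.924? Yes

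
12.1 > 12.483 False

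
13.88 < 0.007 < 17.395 False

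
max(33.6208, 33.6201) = 33.6208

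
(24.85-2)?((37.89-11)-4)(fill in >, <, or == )<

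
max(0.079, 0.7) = 0.7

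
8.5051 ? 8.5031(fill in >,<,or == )>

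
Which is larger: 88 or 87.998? 88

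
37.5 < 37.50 False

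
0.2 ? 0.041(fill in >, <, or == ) >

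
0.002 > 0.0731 False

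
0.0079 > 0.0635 False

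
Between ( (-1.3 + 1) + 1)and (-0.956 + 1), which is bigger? ( (-1.3 + 1) + 1)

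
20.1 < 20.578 True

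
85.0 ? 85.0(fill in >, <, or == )==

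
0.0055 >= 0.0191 False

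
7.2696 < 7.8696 True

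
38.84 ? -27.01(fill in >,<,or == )>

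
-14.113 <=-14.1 True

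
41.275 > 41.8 False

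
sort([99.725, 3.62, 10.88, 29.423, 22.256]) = [3.62, 10.88, 22.256, 29.423, 99.725]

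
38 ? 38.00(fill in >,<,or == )==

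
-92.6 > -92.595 False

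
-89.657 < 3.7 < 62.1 True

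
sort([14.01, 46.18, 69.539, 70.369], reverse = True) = [70.369, 69.539, 46.18, 14.01]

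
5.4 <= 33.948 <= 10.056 False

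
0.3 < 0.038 False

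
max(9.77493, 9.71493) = 9.77493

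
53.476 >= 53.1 True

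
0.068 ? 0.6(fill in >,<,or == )<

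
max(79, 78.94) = 79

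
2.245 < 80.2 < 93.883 True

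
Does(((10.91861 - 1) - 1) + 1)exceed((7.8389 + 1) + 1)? Yes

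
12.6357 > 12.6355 True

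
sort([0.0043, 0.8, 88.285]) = [0.0043, 0.8, 88.285]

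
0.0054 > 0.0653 False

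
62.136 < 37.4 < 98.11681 False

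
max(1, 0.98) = 1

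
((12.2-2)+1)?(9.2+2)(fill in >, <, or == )==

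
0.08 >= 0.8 False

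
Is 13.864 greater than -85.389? Yes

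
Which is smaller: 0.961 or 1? 0.961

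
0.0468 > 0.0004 True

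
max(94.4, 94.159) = 94.4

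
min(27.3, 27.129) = 27.129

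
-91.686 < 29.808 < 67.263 True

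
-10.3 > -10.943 True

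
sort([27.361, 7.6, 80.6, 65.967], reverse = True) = [80.6, 65.967, 27.361, 7.6]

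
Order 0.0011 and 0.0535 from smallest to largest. 0.0011, 0.0535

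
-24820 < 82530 True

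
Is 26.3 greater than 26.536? No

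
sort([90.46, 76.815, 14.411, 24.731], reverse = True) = [90.46, 76.815, 24.731, 14.411]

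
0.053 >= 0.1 False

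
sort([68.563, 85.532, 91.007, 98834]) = [68.563, 85.532, 91.007, 98834]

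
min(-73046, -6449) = -73046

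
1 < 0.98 False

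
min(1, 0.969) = 0.969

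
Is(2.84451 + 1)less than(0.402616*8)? No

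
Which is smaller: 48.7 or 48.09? 48.09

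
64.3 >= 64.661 False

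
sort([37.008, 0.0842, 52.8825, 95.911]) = [0.0842, 37.008, 52.8825, 95.911]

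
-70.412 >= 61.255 False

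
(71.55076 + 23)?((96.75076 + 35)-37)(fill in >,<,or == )<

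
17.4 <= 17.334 False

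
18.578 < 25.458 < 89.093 True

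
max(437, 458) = 458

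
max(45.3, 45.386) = 45.386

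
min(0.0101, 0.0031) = 0.0031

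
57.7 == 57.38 False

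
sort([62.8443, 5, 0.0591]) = [0.0591, 5, 62.8443]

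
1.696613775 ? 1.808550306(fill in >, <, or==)<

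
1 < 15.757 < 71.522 True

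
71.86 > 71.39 True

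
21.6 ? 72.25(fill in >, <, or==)<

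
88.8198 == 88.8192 False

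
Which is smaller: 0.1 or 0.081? 0.081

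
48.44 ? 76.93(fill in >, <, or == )<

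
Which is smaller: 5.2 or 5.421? 5.2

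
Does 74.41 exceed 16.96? Yes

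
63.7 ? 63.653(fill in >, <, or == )>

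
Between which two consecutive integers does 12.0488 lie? 12 and 13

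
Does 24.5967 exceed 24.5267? Yes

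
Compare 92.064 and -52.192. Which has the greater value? 92.064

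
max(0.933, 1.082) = 1.082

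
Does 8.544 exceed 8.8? No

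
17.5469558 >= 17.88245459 False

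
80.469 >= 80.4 True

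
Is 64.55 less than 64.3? No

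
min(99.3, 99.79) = 99.3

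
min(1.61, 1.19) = 1.19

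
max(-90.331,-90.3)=-90.3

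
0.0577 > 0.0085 True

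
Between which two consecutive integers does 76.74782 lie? 76 and 77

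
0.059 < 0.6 True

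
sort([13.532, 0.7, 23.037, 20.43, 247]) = [0.7, 13.532, 20.43, 23.037, 247]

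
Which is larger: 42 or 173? 173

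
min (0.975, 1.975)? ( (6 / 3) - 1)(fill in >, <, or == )<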